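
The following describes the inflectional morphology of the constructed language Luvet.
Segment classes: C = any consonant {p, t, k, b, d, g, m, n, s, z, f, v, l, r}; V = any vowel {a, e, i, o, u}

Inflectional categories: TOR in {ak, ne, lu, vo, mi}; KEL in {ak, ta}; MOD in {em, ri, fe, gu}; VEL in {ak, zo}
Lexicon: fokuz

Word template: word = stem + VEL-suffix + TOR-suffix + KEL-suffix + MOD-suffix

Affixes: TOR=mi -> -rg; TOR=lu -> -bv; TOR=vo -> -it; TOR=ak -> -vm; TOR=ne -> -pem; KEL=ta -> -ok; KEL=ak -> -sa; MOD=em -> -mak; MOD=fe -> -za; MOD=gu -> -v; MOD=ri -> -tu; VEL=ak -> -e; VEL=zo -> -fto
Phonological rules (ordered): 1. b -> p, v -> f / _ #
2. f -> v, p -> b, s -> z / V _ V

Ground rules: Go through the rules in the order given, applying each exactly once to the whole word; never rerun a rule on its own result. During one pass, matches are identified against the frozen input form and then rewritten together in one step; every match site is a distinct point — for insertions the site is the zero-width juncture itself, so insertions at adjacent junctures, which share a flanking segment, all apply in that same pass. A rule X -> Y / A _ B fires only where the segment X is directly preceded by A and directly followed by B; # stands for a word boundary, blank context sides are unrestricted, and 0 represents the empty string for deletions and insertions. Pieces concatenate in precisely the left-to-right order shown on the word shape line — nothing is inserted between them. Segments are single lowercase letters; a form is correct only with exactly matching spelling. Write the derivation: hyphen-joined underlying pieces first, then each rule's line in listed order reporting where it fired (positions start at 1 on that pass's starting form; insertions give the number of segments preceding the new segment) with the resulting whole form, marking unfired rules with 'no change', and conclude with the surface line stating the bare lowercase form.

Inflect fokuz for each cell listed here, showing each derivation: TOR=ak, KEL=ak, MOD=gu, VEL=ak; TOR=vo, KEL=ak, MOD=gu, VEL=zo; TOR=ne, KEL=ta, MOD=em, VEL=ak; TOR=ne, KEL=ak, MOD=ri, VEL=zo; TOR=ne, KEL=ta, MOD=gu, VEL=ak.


cell TOR=ak, KEL=ak, MOD=gu, VEL=ak:
underlying: fokuz-e-vm-sa-v
1. b -> p, v -> f / _ #: fires at position(s) 11: fokuzevmsaf
2. f -> v, p -> b, s -> z / V _ V: no change
surface: fokuzevmsaf

cell TOR=vo, KEL=ak, MOD=gu, VEL=zo:
underlying: fokuz-fto-it-sa-v
1. b -> p, v -> f / _ #: fires at position(s) 13: fokuzftoitsaf
2. f -> v, p -> b, s -> z / V _ V: no change
surface: fokuzftoitsaf

cell TOR=ne, KEL=ta, MOD=em, VEL=ak:
underlying: fokuz-e-pem-ok-mak
1. b -> p, v -> f / _ #: no change
2. f -> v, p -> b, s -> z / V _ V: fires at position(s) 7: fokuzebemokmak
surface: fokuzebemokmak

cell TOR=ne, KEL=ak, MOD=ri, VEL=zo:
underlying: fokuz-fto-pem-sa-tu
1. b -> p, v -> f / _ #: no change
2. f -> v, p -> b, s -> z / V _ V: fires at position(s) 9: fokuzftobemsatu
surface: fokuzftobemsatu

cell TOR=ne, KEL=ta, MOD=gu, VEL=ak:
underlying: fokuz-e-pem-ok-v
1. b -> p, v -> f / _ #: fires at position(s) 12: fokuzepemokf
2. f -> v, p -> b, s -> z / V _ V: fires at position(s) 7: fokuzebemokf
surface: fokuzebemokf


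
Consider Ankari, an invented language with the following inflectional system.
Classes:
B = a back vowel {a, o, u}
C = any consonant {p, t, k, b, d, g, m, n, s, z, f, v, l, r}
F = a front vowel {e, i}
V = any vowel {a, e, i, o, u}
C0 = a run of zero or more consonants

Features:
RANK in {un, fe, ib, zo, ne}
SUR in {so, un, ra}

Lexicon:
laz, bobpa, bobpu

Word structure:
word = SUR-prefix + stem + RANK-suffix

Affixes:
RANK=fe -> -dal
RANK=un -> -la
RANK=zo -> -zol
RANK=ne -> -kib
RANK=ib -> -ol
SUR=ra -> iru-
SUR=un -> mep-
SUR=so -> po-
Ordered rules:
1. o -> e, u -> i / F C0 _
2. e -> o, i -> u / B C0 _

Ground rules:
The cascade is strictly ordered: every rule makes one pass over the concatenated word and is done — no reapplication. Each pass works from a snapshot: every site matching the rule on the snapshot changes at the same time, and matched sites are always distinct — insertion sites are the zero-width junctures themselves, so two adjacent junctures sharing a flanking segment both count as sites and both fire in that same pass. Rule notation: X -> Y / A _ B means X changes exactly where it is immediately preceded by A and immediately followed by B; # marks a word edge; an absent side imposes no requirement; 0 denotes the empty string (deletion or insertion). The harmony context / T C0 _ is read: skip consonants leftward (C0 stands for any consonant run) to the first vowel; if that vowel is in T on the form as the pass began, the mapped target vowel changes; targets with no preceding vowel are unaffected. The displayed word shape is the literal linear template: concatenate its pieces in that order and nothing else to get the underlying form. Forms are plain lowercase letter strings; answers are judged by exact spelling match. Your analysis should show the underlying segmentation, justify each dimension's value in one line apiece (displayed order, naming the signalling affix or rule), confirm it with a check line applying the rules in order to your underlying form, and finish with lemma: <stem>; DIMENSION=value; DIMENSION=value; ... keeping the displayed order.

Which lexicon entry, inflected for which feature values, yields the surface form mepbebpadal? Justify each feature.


underlying: mep-bobpa-dal
RANK=fe - signalled by the affix -dal
SUR=un - signalled by the affix mep-
check: mepbobpadal -> mepbebpadal -> mepbebpadal
lemma: bobpa; RANK=fe; SUR=un


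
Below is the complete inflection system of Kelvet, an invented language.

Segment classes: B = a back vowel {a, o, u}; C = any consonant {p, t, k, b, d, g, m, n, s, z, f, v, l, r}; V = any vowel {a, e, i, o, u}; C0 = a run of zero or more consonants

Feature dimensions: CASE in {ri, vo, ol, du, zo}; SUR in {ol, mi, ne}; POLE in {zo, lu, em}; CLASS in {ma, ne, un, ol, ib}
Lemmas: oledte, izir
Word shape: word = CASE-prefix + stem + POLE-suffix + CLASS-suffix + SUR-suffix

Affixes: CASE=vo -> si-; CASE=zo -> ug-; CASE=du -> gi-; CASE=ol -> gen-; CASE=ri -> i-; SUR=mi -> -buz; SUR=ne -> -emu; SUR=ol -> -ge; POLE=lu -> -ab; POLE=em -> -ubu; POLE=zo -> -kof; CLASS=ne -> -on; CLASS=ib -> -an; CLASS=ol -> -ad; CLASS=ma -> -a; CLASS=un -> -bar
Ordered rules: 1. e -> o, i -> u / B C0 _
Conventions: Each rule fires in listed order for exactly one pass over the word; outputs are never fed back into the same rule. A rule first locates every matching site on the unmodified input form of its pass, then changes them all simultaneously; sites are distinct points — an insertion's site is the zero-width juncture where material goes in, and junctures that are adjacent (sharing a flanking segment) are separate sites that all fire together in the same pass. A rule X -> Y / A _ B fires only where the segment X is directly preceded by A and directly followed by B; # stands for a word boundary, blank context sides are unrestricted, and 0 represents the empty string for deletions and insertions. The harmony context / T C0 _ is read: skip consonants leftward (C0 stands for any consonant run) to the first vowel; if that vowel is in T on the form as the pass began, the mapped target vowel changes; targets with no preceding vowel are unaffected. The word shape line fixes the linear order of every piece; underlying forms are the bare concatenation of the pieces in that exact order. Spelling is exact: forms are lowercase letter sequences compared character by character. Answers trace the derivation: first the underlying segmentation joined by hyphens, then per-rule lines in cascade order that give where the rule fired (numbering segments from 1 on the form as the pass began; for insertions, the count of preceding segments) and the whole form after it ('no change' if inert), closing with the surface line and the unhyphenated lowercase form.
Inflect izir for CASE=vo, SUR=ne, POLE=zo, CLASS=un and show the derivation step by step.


underlying: si-izir-kof-bar-emu
1. e -> o, i -> u / B C0 _: fires at position(s) 13: siizirkofbaromu
surface: siizirkofbaromu


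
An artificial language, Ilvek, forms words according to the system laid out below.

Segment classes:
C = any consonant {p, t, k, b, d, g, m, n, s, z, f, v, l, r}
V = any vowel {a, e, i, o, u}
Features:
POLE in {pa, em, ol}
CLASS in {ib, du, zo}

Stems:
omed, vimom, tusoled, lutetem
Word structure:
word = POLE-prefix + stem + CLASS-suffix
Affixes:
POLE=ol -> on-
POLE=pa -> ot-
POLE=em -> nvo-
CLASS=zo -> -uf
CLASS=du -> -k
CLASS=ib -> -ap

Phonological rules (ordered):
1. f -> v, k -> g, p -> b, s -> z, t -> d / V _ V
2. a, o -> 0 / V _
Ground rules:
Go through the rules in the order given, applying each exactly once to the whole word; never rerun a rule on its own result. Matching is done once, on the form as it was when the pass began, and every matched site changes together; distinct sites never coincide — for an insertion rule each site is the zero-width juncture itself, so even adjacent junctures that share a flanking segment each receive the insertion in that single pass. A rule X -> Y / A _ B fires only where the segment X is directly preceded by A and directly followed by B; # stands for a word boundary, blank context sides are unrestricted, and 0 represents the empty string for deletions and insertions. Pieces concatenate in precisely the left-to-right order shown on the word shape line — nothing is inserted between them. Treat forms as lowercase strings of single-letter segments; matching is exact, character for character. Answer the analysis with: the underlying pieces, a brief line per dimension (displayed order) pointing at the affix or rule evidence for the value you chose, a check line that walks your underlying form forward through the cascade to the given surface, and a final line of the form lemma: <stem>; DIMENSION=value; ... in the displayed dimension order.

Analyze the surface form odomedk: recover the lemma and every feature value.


underlying: ot-omed-k
POLE=pa - signalled by the affix ot-
CLASS=du - signalled by the affix -k
check: otomedk -> odomedk -> odomedk
lemma: omed; POLE=pa; CLASS=du


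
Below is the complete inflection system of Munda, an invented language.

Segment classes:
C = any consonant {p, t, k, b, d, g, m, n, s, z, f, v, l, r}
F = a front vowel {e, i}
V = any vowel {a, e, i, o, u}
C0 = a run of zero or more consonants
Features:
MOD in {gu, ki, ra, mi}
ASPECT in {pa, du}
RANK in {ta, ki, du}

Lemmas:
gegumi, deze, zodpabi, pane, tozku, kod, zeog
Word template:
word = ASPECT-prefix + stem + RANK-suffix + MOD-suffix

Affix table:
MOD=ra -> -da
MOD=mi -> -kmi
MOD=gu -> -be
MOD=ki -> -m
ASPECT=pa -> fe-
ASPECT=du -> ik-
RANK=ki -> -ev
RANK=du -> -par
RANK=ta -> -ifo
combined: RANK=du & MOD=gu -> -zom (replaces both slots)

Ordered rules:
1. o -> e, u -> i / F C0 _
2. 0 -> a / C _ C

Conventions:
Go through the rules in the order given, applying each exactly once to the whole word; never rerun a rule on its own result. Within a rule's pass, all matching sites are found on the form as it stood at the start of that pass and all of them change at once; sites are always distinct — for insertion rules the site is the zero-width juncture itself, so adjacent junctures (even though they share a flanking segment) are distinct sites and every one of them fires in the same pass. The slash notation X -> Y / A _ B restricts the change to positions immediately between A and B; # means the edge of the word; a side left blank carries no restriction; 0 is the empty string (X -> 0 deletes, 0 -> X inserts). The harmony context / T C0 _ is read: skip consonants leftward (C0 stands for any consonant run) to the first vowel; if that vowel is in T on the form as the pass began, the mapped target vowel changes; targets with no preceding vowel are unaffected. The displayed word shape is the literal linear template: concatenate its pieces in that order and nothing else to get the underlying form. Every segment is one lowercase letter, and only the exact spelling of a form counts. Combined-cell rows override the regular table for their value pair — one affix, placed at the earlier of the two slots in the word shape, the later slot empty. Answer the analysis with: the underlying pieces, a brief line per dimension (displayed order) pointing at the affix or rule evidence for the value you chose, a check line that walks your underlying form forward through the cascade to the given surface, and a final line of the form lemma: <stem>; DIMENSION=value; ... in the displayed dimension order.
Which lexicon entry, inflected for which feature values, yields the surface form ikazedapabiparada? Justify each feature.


underlying: ik-zodpabi-par-da
MOD=ra - signalled by the affix -da
ASPECT=du - signalled by the affix ik-
RANK=du - signalled by the affix -par
check: ikzodpabiparda -> ikzedpabiparda -> ikazedapabiparada
lemma: zodpabi; MOD=ra; ASPECT=du; RANK=du


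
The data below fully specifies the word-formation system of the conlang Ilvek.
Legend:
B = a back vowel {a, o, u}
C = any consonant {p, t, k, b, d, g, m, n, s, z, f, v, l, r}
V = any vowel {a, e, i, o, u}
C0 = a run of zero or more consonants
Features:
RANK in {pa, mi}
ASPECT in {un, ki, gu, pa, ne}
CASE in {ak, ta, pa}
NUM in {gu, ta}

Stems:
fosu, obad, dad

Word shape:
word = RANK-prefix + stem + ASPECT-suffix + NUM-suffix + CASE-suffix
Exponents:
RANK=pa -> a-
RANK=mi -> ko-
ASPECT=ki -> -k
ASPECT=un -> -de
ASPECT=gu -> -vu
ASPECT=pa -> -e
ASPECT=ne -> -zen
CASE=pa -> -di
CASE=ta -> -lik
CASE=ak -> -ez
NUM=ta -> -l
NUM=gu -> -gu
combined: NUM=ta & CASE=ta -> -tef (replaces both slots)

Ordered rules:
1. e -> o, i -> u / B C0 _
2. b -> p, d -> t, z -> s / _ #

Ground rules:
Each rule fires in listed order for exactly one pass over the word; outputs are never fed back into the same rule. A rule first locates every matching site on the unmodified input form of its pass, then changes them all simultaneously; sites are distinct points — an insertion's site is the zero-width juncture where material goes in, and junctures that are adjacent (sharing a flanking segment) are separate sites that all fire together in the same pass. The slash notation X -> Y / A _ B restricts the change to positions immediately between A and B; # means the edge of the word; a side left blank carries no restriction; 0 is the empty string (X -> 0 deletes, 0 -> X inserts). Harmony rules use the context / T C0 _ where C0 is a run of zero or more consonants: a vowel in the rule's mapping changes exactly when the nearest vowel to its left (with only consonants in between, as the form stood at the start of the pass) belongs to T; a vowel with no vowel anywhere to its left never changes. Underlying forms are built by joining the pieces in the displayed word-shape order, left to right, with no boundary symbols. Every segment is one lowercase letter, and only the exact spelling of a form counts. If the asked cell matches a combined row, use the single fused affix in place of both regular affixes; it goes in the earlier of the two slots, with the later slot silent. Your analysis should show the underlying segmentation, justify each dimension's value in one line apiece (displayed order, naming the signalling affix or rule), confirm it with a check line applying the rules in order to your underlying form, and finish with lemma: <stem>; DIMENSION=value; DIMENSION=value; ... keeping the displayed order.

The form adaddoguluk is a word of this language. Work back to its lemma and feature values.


underlying: a-dad-de-gu-lik
RANK=pa - signalled by the affix a-
ASPECT=un - signalled by the affix -de
CASE=ta - signalled by the affix -lik
NUM=gu - signalled by the affix -gu
check: adaddegulik -> adaddoguluk -> adaddoguluk
lemma: dad; RANK=pa; ASPECT=un; CASE=ta; NUM=gu


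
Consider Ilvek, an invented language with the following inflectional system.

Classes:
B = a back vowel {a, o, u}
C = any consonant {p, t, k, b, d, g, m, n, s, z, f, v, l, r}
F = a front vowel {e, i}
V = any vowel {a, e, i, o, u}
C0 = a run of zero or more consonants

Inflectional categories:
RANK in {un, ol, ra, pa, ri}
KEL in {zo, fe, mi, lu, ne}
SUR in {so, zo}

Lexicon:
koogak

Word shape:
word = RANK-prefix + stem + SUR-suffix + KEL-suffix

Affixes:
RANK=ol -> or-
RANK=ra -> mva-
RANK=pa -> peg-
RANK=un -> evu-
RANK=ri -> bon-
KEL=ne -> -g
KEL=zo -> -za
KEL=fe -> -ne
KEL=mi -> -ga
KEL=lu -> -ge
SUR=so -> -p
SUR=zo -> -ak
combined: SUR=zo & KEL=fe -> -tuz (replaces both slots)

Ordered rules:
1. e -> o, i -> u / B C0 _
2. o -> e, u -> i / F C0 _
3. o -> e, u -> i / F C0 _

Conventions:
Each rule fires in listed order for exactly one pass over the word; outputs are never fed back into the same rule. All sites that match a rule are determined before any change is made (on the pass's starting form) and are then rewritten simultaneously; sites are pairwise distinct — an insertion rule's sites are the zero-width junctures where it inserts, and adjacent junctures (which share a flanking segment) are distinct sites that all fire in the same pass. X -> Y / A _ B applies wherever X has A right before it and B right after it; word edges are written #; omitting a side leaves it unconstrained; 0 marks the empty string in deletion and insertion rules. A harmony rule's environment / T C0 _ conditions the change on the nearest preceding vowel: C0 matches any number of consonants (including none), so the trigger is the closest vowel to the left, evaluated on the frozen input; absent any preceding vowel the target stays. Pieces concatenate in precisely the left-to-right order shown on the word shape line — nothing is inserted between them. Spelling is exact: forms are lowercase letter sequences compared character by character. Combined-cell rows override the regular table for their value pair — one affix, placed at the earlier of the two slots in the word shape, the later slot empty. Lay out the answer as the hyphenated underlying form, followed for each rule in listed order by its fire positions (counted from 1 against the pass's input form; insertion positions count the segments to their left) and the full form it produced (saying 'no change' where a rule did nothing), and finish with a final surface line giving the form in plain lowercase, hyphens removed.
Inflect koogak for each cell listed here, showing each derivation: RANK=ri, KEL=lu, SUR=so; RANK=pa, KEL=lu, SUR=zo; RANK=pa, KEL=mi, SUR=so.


cell RANK=ri, KEL=lu, SUR=so:
underlying: bon-koogak-p-ge
1. e -> o, i -> u / B C0 _: fires at position(s) 12: bonkoogakpgo
2. o -> e, u -> i / F C0 _: no change
3. o -> e, u -> i / F C0 _: no change
surface: bonkoogakpgo

cell RANK=pa, KEL=lu, SUR=zo:
underlying: peg-koogak-ak-ge
1. e -> o, i -> u / B C0 _: fires at position(s) 13: pegkoogakakgo
2. o -> e, u -> i / F C0 _: fires at position(s) 5: pegkeogakakgo
3. o -> e, u -> i / F C0 _: fires at position(s) 6: pegkeegakakgo
surface: pegkeegakakgo

cell RANK=pa, KEL=mi, SUR=so:
underlying: peg-koogak-p-ga
1. e -> o, i -> u / B C0 _: no change
2. o -> e, u -> i / F C0 _: fires at position(s) 5: pegkeogakpga
3. o -> e, u -> i / F C0 _: fires at position(s) 6: pegkeegakpga
surface: pegkeegakpga


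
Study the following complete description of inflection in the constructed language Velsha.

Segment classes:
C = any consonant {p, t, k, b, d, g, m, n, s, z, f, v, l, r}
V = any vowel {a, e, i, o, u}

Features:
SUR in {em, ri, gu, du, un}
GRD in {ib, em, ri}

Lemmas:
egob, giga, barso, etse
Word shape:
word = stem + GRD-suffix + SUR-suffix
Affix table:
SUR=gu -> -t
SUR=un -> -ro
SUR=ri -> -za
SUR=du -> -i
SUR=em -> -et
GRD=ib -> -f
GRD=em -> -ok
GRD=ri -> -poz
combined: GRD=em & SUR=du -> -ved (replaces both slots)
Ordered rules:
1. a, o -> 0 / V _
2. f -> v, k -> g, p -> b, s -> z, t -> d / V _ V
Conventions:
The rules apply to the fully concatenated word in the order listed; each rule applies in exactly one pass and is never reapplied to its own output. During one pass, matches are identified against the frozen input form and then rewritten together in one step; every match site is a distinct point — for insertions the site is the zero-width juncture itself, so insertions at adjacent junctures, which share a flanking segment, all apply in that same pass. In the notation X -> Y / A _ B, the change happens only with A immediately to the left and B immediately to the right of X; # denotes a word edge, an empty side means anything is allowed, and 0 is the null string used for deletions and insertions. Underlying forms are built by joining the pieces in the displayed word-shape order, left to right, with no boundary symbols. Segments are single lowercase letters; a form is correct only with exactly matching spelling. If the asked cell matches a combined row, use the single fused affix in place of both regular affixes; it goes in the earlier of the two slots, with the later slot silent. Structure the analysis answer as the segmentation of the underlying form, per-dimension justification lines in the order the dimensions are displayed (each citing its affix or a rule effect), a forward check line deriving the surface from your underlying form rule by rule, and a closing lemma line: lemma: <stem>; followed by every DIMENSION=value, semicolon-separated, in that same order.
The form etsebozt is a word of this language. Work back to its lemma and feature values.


underlying: etse-poz-t
SUR=gu - signalled by the affix -t
GRD=ri - signalled by the affix -poz
check: etsepozt -> etsepozt -> etsebozt
lemma: etse; SUR=gu; GRD=ri


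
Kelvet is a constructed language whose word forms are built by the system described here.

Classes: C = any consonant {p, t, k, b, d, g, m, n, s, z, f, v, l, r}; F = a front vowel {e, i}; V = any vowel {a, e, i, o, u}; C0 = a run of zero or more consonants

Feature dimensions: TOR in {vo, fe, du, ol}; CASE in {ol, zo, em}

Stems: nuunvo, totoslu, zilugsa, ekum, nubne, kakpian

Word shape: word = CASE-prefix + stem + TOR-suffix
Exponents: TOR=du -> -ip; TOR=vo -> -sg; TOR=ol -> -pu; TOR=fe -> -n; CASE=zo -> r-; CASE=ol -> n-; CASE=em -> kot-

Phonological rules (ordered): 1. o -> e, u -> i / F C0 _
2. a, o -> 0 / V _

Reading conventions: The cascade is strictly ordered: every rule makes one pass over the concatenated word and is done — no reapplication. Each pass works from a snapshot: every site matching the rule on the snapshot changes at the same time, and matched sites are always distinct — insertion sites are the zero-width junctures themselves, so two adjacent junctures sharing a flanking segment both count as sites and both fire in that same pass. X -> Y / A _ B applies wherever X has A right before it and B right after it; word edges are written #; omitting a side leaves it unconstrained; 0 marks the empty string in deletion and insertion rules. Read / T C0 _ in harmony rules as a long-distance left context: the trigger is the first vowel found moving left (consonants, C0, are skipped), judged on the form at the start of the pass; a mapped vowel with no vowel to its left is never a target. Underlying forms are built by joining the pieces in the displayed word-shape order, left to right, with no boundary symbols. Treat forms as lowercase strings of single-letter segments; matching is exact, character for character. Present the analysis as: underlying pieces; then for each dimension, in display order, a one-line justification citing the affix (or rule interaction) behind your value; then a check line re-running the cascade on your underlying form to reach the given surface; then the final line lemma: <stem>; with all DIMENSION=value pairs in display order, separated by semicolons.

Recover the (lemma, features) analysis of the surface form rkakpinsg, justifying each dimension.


underlying: r-kakpian-sg
TOR=vo - signalled by the affix -sg
CASE=zo - signalled by the affix r-
check: rkakpiansg -> rkakpiansg -> rkakpinsg
lemma: kakpian; TOR=vo; CASE=zo


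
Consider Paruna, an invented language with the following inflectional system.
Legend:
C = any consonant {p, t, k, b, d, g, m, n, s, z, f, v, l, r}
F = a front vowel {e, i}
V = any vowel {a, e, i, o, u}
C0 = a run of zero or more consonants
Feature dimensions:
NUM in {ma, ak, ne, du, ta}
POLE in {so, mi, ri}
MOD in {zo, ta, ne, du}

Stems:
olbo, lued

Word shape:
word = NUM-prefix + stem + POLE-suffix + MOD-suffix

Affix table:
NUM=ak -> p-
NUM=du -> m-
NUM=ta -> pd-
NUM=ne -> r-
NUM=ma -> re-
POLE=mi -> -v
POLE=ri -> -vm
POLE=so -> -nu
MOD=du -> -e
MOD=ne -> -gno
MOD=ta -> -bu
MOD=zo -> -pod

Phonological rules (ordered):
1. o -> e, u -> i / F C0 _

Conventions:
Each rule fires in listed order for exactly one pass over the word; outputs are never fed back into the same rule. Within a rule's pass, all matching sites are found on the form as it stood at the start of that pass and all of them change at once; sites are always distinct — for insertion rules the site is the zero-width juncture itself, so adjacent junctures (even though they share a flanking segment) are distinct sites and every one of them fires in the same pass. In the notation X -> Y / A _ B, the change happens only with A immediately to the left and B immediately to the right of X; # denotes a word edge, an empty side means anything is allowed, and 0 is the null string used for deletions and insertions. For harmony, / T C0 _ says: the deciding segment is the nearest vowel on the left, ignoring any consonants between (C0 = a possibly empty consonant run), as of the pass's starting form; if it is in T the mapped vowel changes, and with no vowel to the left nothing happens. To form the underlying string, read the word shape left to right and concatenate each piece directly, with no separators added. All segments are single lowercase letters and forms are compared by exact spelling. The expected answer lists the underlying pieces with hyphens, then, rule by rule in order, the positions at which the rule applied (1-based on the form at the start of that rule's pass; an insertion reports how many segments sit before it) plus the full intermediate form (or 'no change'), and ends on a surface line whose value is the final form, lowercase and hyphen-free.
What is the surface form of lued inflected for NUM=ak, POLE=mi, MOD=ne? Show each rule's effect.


underlying: p-lued-v-gno
1. o -> e, u -> i / F C0 _: fires at position(s) 9: pluedvgne
surface: pluedvgne


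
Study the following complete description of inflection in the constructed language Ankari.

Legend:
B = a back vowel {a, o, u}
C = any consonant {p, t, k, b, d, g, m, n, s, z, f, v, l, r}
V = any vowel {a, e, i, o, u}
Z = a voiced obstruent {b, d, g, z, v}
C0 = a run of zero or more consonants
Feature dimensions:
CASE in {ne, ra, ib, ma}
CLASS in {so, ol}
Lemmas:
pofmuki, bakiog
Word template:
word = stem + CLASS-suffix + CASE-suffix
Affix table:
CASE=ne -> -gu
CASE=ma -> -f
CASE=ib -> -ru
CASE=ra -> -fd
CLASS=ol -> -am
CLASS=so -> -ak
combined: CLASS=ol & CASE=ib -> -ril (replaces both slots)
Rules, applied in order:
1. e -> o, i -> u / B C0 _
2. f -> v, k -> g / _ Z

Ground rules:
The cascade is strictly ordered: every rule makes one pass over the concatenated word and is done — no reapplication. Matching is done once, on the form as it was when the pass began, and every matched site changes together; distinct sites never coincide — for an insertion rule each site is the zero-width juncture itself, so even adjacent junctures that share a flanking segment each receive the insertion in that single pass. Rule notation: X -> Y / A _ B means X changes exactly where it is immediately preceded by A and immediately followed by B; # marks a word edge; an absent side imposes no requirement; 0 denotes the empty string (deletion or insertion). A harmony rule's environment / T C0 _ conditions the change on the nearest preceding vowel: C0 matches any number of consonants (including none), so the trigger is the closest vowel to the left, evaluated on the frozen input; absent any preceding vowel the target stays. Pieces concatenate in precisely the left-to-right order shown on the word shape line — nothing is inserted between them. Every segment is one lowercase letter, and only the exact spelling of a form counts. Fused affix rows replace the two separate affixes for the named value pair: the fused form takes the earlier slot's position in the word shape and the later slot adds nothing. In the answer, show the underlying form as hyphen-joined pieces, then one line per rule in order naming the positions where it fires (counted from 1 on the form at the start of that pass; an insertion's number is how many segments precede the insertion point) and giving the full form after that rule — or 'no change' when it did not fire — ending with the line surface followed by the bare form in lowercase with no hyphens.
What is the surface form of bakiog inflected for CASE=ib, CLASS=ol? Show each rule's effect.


underlying: bakiog-ril
1. e -> o, i -> u / B C0 _: fires at position(s) 4, 8: bakuogrul
2. f -> v, k -> g / _ Z: no change
surface: bakuogrul


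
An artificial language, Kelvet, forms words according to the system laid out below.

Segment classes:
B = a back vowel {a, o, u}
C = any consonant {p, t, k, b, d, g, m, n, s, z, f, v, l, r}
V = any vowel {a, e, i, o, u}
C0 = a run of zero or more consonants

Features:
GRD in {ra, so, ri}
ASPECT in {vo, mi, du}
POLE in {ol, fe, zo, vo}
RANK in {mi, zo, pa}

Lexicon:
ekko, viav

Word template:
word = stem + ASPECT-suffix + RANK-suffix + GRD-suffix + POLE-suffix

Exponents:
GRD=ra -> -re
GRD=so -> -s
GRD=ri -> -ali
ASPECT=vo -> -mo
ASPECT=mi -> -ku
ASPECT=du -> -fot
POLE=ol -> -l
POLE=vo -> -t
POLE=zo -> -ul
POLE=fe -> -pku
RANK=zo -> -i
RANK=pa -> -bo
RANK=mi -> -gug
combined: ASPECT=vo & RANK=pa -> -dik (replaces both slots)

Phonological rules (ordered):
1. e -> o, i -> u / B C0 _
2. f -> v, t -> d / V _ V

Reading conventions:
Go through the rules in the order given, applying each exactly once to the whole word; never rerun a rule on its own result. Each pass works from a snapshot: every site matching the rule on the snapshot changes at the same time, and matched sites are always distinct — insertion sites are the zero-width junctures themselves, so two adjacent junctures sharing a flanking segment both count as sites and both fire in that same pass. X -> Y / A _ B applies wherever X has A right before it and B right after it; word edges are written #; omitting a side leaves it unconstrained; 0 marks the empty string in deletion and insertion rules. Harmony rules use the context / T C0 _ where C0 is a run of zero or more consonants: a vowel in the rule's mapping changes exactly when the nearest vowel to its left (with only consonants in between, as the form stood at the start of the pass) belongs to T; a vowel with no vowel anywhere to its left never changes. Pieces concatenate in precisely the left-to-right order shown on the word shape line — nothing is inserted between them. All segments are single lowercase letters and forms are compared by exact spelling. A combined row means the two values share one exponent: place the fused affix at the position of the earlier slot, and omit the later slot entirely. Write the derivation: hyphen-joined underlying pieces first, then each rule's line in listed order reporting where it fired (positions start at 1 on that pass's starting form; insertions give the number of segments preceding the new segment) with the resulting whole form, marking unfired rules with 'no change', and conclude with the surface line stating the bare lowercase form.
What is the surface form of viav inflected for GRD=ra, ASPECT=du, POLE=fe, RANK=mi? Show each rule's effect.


underlying: viav-fot-gug-re-pku
1. e -> o, i -> u / B C0 _: fires at position(s) 12: viavfotgugropku
2. f -> v, t -> d / V _ V: no change
surface: viavfotgugropku


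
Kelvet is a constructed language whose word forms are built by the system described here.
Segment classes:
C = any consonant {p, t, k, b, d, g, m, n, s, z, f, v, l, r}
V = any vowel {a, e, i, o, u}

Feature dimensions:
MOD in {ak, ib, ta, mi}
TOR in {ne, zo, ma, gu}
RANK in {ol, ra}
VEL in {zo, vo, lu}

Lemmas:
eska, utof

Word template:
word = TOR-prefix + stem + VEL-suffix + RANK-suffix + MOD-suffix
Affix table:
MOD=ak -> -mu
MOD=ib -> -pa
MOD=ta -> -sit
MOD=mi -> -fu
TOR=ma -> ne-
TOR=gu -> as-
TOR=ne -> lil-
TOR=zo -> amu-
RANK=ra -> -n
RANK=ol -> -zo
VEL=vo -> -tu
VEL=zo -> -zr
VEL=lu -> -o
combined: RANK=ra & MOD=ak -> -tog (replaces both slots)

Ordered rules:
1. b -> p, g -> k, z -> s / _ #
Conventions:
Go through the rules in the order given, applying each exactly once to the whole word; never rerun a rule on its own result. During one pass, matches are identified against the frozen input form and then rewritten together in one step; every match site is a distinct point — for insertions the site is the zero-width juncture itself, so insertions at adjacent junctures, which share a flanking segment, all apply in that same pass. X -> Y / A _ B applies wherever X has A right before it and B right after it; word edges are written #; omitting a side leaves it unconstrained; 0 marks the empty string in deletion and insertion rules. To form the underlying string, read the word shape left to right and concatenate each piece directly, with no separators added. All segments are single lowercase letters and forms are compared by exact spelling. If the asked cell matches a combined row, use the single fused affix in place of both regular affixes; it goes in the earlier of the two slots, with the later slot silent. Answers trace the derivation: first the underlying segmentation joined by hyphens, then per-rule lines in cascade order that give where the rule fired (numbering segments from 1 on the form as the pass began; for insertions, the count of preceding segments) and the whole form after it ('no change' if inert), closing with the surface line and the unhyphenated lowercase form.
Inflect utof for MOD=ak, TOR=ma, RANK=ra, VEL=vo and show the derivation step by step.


underlying: ne-utof-tu-tog
1. b -> p, g -> k, z -> s / _ #: fires at position(s) 11: neutoftutok
surface: neutoftutok


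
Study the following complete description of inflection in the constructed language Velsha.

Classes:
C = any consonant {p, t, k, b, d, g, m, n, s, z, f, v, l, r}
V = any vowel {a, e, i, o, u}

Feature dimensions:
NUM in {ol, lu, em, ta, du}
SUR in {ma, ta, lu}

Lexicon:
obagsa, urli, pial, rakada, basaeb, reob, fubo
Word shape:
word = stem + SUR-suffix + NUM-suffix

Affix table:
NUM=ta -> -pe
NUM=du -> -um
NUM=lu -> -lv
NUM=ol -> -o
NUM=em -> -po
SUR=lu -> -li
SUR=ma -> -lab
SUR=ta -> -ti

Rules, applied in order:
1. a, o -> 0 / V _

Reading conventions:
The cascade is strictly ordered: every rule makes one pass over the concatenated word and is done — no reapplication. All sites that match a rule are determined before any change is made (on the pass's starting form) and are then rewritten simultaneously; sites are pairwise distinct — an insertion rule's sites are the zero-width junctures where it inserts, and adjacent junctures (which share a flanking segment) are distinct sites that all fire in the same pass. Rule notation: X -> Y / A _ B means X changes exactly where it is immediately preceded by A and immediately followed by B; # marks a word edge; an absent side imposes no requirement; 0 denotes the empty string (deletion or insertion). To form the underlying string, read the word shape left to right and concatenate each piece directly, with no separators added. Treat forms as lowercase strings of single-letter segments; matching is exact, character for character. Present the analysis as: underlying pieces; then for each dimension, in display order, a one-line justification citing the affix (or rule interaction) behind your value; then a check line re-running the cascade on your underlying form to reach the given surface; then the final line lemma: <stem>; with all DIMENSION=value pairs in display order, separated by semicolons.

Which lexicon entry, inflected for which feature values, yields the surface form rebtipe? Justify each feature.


underlying: reob-ti-pe
NUM=ta - signalled by the affix -pe
SUR=ta - signalled by the affix -ti
check: reobtipe -> rebtipe
lemma: reob; NUM=ta; SUR=ta


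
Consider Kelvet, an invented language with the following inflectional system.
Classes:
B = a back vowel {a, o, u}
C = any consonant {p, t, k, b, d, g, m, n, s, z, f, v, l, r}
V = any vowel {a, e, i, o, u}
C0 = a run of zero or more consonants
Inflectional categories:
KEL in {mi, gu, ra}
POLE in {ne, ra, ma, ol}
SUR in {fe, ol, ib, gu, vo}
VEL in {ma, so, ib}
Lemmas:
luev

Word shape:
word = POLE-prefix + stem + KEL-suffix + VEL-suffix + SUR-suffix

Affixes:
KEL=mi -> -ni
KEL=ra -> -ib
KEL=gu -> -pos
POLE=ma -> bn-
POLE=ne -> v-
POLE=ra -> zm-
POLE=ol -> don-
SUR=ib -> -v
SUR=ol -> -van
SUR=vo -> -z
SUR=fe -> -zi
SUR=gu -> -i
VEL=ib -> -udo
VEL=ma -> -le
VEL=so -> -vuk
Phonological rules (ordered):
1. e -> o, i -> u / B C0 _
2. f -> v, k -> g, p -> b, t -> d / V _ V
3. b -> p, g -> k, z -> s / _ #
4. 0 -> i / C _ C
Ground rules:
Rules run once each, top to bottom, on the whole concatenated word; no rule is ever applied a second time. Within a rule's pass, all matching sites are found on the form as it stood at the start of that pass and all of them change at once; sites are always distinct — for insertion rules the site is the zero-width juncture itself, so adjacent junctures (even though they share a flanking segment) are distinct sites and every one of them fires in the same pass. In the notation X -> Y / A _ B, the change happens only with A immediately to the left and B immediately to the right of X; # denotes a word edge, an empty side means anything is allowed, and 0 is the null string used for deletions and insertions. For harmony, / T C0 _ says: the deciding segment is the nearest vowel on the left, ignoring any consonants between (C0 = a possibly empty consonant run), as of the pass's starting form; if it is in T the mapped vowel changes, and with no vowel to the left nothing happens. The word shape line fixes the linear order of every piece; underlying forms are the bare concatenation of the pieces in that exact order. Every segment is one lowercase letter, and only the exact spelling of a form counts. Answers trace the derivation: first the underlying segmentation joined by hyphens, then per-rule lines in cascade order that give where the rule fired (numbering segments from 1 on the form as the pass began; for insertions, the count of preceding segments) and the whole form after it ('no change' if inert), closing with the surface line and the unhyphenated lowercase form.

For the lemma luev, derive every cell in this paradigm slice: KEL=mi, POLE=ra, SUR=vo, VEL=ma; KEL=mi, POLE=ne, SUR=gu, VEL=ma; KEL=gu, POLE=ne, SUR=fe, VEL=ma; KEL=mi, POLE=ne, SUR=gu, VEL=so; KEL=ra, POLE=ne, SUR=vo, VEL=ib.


cell KEL=mi, POLE=ra, SUR=vo, VEL=ma:
underlying: zm-luev-ni-le-z
1. e -> o, i -> u / B C0 _: fires at position(s) 5: zmluovnilez
2. f -> v, k -> g, p -> b, t -> d / V _ V: no change
3. b -> p, g -> k, z -> s / _ #: fires at position(s) 11: zmluovniles
4. 0 -> i / C _ C: inserts after position(s) 1, 2, 6: zimiluoviniles
surface: zimiluoviniles

cell KEL=mi, POLE=ne, SUR=gu, VEL=ma:
underlying: v-luev-ni-le-i
1. e -> o, i -> u / B C0 _: fires at position(s) 4: vluovnilei
2. f -> v, k -> g, p -> b, t -> d / V _ V: no change
3. b -> p, g -> k, z -> s / _ #: no change
4. 0 -> i / C _ C: inserts after position(s) 1, 5: viluovinilei
surface: viluovinilei

cell KEL=gu, POLE=ne, SUR=fe, VEL=ma:
underlying: v-luev-pos-le-zi
1. e -> o, i -> u / B C0 _: fires at position(s) 4, 10: vluovposlozi
2. f -> v, k -> g, p -> b, t -> d / V _ V: no change
3. b -> p, g -> k, z -> s / _ #: no change
4. 0 -> i / C _ C: inserts after position(s) 1, 5, 8: viluoviposilozi
surface: viluoviposilozi

cell KEL=mi, POLE=ne, SUR=gu, VEL=so:
underlying: v-luev-ni-vuk-i
1. e -> o, i -> u / B C0 _: fires at position(s) 4, 11: vluovnivuku
2. f -> v, k -> g, p -> b, t -> d / V _ V: fires at position(s) 10: vluovnivugu
3. b -> p, g -> k, z -> s / _ #: no change
4. 0 -> i / C _ C: inserts after position(s) 1, 5: viluovinivugu
surface: viluovinivugu

cell KEL=ra, POLE=ne, SUR=vo, VEL=ib:
underlying: v-luev-ib-udo-z
1. e -> o, i -> u / B C0 _: fires at position(s) 4: vluovibudoz
2. f -> v, k -> g, p -> b, t -> d / V _ V: no change
3. b -> p, g -> k, z -> s / _ #: fires at position(s) 11: vluovibudos
4. 0 -> i / C _ C: inserts after position(s) 1: viluovibudos
surface: viluovibudos
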